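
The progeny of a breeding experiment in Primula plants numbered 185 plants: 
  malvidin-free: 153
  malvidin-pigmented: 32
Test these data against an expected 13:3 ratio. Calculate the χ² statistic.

0.256

The 13:3 ratio has 16 parts, so with N = 185 the expected counts are:
  malvidin-free: 185 × 13/16 = 150.3125
  malvidin-pigmented: 185 × 3/16 = 34.6875
χ² = Σ (O − E)² / E
  malvidin-free: (153 − 150.3125)² / 150.3125 = 0.0481
  malvidin-pigmented: (32 − 34.6875)² / 34.6875 = 0.2082
χ² = 0.0481 + 0.2082 = 0.2563 ≈ 0.256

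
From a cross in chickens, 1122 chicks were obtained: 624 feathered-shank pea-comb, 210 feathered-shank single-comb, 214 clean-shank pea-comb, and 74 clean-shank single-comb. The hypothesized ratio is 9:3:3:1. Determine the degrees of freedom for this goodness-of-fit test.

3

A goodness-of-fit test with 4 phenotype classes has df = 4 − 1 = 3.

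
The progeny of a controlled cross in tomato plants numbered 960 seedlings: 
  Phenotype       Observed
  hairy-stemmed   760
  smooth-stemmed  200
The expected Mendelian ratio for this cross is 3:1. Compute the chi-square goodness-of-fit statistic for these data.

Under the 3:1 hypothesis (Σ ratio = 4, N = 960):
  hairy-stemmed: 960 × 3/4 = 720
  smooth-stemmed: 960 × 1/4 = 240
χ² = Σ (O − E)² / E
  hairy-stemmed: (760 − 720)² / 720 = 2.2222
  smooth-stemmed: (200 − 240)² / 240 = 6.6667
χ² = 2.2222 + 6.6667 = 8.8889 ≈ 8.889

8.889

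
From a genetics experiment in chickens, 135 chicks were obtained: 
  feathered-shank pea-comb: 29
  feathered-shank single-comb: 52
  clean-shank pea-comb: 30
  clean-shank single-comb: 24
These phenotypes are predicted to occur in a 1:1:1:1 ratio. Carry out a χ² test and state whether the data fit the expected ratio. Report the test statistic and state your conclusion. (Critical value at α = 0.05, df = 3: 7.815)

The 1:1:1:1 ratio has 4 parts, so with N = 135 the expected counts are:
  feathered-shank pea-comb: 135 × 1/4 = 33.75
  feathered-shank single-comb: 135 × 1/4 = 33.75
  clean-shank pea-comb: 135 × 1/4 = 33.75
  clean-shank single-comb: 135 × 1/4 = 33.75
χ² = Σ (O − E)² / E
  feathered-shank pea-comb: (29 − 33.75)² / 33.75 = 0.6685
  feathered-shank single-comb: (52 − 33.75)² / 33.75 = 9.8685
  clean-shank pea-comb: (30 − 33.75)² / 33.75 = 0.4167
  clean-shank single-comb: (24 − 33.75)² / 33.75 = 2.8167
χ² = 0.6685 + 9.8685 + 0.4167 + 2.8167 = 13.7704 ≈ 13.770
Degrees of freedom = 4 − 1 = 3; critical value at α = 0.05 is 7.815.
Since 13.770 > 7.815, we reject the null hypothesis — the data do not fit the 1:1:1:1 ratio.

13.770; not consistent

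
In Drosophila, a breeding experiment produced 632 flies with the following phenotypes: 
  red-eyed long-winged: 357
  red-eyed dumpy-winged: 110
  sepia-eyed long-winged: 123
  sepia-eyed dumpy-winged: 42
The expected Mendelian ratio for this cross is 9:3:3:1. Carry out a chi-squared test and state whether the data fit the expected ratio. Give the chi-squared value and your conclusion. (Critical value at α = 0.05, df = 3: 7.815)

Expected counts for N = 632 under a 9:3:3:1 ratio (total parts = 16):
  red-eyed long-winged: 632 × 9/16 = 355.5
  red-eyed dumpy-winged: 632 × 3/16 = 118.5
  sepia-eyed long-winged: 632 × 3/16 = 118.5
  sepia-eyed dumpy-winged: 632 × 1/16 = 39.5
χ² = Σ (O − E)² / E
  red-eyed long-winged: (357 − 355.5)² / 355.5 = 0.0063
  red-eyed dumpy-winged: (110 − 118.5)² / 118.5 = 0.6097
  sepia-eyed long-winged: (123 − 118.5)² / 118.5 = 0.1709
  sepia-eyed dumpy-winged: (42 − 39.5)² / 39.5 = 0.1582
χ² = 0.0063 + 0.6097 + 0.1709 + 0.1582 = 0.9451 ≈ 0.945
Degrees of freedom = 4 − 1 = 3; critical value at α = 0.05 is 7.815.
Since 0.945 < 7.815, we fail to reject the null hypothesis — the data are consistent with the 9:3:3:1 ratio.

0.945; consistent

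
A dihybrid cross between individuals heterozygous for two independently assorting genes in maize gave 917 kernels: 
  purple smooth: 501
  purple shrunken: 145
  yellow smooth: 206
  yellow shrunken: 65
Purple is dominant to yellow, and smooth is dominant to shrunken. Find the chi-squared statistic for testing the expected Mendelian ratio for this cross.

A dihybrid F₂ with independent assortment and complete dominance at both loci gives a 9:3:3:1 phenotypic ratio.
Expected counts for N = 917 under a 9:3:3:1 ratio (total parts = 16):
  purple smooth: 917 × 9/16 = 515.8125
  purple shrunken: 917 × 3/16 = 171.9375
  yellow smooth: 917 × 3/16 = 171.9375
  yellow shrunken: 917 × 1/16 = 57.3125
χ² = Σ (O − E)² / E
  purple smooth: (501 − 515.8125)² / 515.8125 = 0.4254
  purple shrunken: (145 − 171.9375)² / 171.9375 = 4.2203
  yellow smooth: (206 − 171.9375)² / 171.9375 = 6.7481
  yellow shrunken: (65 − 57.3125)² / 57.3125 = 1.0311
χ² = 0.4254 + 4.2203 + 6.7481 + 1.0311 = 12.4249 ≈ 12.425

12.425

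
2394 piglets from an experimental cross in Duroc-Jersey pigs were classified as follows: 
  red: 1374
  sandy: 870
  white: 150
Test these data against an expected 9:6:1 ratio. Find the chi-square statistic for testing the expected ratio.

Under the 9:6:1 hypothesis (Σ ratio = 16, N = 2394):
  red: 2394 × 9/16 = 1346.625
  sandy: 2394 × 6/16 = 897.75
  white: 2394 × 1/16 = 149.625
χ² = Σ (O − E)² / E
  red: (1374 − 1346.625)² / 1346.625 = 0.5565
  sandy: (870 − 897.75)² / 897.75 = 0.8578
  white: (150 − 149.625)² / 149.625 = 0.0009
χ² = 0.5565 + 0.8578 + 0.0009 = 1.4152 ≈ 1.415

1.415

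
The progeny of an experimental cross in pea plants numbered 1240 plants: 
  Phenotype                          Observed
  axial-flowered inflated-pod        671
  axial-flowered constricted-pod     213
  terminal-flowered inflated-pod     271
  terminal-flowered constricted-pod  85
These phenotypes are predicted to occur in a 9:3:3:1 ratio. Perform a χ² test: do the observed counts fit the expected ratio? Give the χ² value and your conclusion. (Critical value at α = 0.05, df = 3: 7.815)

9.743; not consistent

The 9:3:3:1 ratio has 16 parts, so with N = 1240 the expected counts are:
  axial-flowered inflated-pod: 1240 × 9/16 = 697.5
  axial-flowered constricted-pod: 1240 × 3/16 = 232.5
  terminal-flowered inflated-pod: 1240 × 3/16 = 232.5
  terminal-flowered constricted-pod: 1240 × 1/16 = 77.5
χ² = Σ (O − E)² / E
  axial-flowered inflated-pod: (671 − 697.5)² / 697.5 = 1.0068
  axial-flowered constricted-pod: (213 − 232.5)² / 232.5 = 1.6355
  terminal-flowered inflated-pod: (271 − 232.5)² / 232.5 = 6.3753
  terminal-flowered constricted-pod: (85 − 77.5)² / 77.5 = 0.7258
χ² = 1.0068 + 1.6355 + 6.3753 + 0.7258 = 9.7434 ≈ 9.743
Degrees of freedom = 4 − 1 = 3; critical value at α = 0.05 is 7.815.
Since 9.743 > 7.815, we reject the null hypothesis — the data do not fit the 9:3:3:1 ratio.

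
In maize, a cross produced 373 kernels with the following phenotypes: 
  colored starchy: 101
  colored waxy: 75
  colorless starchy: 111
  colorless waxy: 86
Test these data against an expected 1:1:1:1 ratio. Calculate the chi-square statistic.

Total ratio parts = 4. Expected numbers out of 373:
  colored starchy: 373 × 1/4 = 93.25
  colored waxy: 373 × 1/4 = 93.25
  colorless starchy: 373 × 1/4 = 93.25
  colorless waxy: 373 × 1/4 = 93.25
χ² = Σ (O − E)² / E
  colored starchy: (101 − 93.25)² / 93.25 = 0.6441
  colored waxy: (75 − 93.25)² / 93.25 = 3.5717
  colorless starchy: (111 − 93.25)² / 93.25 = 3.3787
  colorless waxy: (86 − 93.25)² / 93.25 = 0.5637
χ² = 0.6441 + 3.5717 + 3.3787 + 0.5637 = 8.1582 ≈ 8.158

8.158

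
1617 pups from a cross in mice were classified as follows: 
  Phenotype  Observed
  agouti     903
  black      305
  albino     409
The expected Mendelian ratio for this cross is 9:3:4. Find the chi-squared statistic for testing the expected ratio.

Under the 9:3:4 hypothesis (Σ ratio = 16, N = 1617):
  agouti: 1617 × 9/16 = 909.5625
  black: 1617 × 3/16 = 303.1875
  albino: 1617 × 4/16 = 404.25
χ² = Σ (O − E)² / E
  agouti: (903 − 909.5625)² / 909.5625 = 0.0473
  black: (305 − 303.1875)² / 303.1875 = 0.0108
  albino: (409 − 404.25)² / 404.25 = 0.0558
χ² = 0.0473 + 0.0108 + 0.0558 = 0.1139 ≈ 0.114

0.114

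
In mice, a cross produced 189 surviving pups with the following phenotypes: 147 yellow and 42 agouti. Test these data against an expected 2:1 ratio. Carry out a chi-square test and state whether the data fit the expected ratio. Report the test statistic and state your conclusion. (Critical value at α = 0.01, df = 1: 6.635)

10.500; not consistent

Expected counts for N = 189 under a 2:1 ratio (total parts = 3):
  yellow: 189 × 2/3 = 126
  agouti: 189 × 1/3 = 63
χ² = Σ (O − E)² / E
  yellow: (147 − 126)² / 126 = 3.5000
  agouti: (42 − 63)² / 63 = 7.0000
χ² = 3.5000 + 7.0000 = 10.500
Degrees of freedom = 2 − 1 = 1; critical value at α = 0.01 is 6.635.
Since 10.500 > 6.635, we reject the null hypothesis — the data do not fit the 2:1 ratio.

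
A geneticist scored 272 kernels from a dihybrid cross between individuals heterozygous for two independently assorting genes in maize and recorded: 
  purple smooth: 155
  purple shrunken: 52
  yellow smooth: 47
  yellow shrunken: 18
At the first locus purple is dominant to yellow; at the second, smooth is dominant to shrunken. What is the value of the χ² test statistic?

A dihybrid F₂ with independent assortment and complete dominance at both loci gives a 9:3:3:1 phenotypic ratio.
Total ratio parts = 16. Expected numbers out of 272:
  purple smooth: 272 × 9/16 = 153
  purple shrunken: 272 × 3/16 = 51
  yellow smooth: 272 × 3/16 = 51
  yellow shrunken: 272 × 1/16 = 17
χ² = Σ (O − E)² / E
  purple smooth: (155 − 153)² / 153 = 0.0261
  purple shrunken: (52 − 51)² / 51 = 0.0196
  yellow smooth: (47 − 51)² / 51 = 0.3137
  yellow shrunken: (18 − 17)² / 17 = 0.0588
χ² = 0.0261 + 0.0196 + 0.3137 + 0.0588 = 0.4182 ≈ 0.418

0.418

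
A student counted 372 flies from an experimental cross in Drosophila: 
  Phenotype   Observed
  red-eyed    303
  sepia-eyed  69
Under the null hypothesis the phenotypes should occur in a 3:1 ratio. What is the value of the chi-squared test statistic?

Under the 3:1 hypothesis (Σ ratio = 4, N = 372):
  red-eyed: 372 × 3/4 = 279
  sepia-eyed: 372 × 1/4 = 93
χ² = Σ (O − E)² / E
  red-eyed: (303 − 279)² / 279 = 2.0645
  sepia-eyed: (69 − 93)² / 93 = 6.1935
χ² = 2.0645 + 6.1935 = 8.258

8.258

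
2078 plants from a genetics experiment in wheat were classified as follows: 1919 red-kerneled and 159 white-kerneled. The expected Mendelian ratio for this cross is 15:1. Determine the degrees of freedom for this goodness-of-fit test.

1

A goodness-of-fit test with 2 phenotype classes has df = 2 − 1 = 1.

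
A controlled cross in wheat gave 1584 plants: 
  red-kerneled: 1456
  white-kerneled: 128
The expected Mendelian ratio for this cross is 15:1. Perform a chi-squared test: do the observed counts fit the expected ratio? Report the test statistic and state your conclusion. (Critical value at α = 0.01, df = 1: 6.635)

Under the 15:1 hypothesis (Σ ratio = 16, N = 1584):
  red-kerneled: 1584 × 15/16 = 1485
  white-kerneled: 1584 × 1/16 = 99
χ² = Σ (O − E)² / E
  red-kerneled: (1456 − 1485)² / 1485 = 0.5663
  white-kerneled: (128 − 99)² / 99 = 8.4949
χ² = 0.5663 + 8.4949 = 9.0612 ≈ 9.061
Degrees of freedom = 2 − 1 = 1; critical value at α = 0.01 is 6.635.
Since 9.061 > 6.635, we reject the null hypothesis — the data do not fit the 15:1 ratio.

9.061; not consistent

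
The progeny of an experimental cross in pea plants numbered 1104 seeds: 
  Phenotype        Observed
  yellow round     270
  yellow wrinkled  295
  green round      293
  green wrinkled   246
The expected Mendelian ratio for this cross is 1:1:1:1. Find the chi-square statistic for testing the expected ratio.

The 1:1:1:1 ratio has 4 parts, so with N = 1104 the expected counts are:
  yellow round: 1104 × 1/4 = 276
  yellow wrinkled: 1104 × 1/4 = 276
  green round: 1104 × 1/4 = 276
  green wrinkled: 1104 × 1/4 = 276
χ² = Σ (O − E)² / E
  yellow round: (270 − 276)² / 276 = 0.1304
  yellow wrinkled: (295 − 276)² / 276 = 1.3080
  green round: (293 − 276)² / 276 = 1.0471
  green wrinkled: (246 − 276)² / 276 = 3.2609
χ² = 0.1304 + 1.3080 + 1.0471 + 3.2609 = 5.7464 ≈ 5.746

5.746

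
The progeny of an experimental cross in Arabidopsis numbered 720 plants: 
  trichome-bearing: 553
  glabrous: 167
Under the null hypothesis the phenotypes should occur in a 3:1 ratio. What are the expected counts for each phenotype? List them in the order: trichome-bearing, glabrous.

540, 180

Total ratio parts = 4. Expected numbers out of 720:
  trichome-bearing: 720 × 3/4 = 540
  glabrous: 720 × 1/4 = 180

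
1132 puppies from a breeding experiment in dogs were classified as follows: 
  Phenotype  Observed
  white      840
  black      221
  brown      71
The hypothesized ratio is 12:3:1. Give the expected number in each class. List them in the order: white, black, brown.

Expected counts for N = 1132 under a 12:3:1 ratio (total parts = 16):
  white: 1132 × 12/16 = 849
  black: 1132 × 3/16 = 212.25
  brown: 1132 × 1/16 = 70.75

849, 212.25, 70.75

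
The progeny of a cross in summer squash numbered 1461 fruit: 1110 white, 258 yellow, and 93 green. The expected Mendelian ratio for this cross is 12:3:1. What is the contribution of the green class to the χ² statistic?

0.031

Under the 12:3:1 hypothesis (Σ ratio = 16, N = 1461):
  white: 1461 × 12/16 = 1095.75
  yellow: 1461 × 3/16 = 273.9375
  green: 1461 × 1/16 = 91.3125
Contribution of green: (93 − 91.3125)² / 91.3125 = 0.0312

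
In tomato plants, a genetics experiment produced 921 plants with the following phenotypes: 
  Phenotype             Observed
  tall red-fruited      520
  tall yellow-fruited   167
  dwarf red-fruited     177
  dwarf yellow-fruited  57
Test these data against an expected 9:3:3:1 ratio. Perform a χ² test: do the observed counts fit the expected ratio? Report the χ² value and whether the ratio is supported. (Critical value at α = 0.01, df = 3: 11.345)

0.308; consistent

Total ratio parts = 16. Expected numbers out of 921:
  tall red-fruited: 921 × 9/16 = 518.0625
  tall yellow-fruited: 921 × 3/16 = 172.6875
  dwarf red-fruited: 921 × 3/16 = 172.6875
  dwarf yellow-fruited: 921 × 1/16 = 57.5625
χ² = Σ (O − E)² / E
  tall red-fruited: (520 − 518.0625)² / 518.0625 = 0.0072
  tall yellow-fruited: (167 − 172.6875)² / 172.6875 = 0.1873
  dwarf red-fruited: (177 − 172.6875)² / 172.6875 = 0.1077
  dwarf yellow-fruited: (57 − 57.5625)² / 57.5625 = 0.0055
χ² = 0.0072 + 0.1873 + 0.1077 + 0.0055 = 0.3077 ≈ 0.308
Degrees of freedom = 4 − 1 = 3; critical value at α = 0.01 is 11.345.
Since 0.308 < 11.345, we fail to reject the null hypothesis — the data are consistent with the 9:3:3:1 ratio.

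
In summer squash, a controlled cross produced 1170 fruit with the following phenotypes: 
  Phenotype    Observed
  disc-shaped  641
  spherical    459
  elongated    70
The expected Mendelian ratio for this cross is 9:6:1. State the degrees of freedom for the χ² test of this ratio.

2

A goodness-of-fit test with 3 phenotype classes has df = 3 − 1 = 2.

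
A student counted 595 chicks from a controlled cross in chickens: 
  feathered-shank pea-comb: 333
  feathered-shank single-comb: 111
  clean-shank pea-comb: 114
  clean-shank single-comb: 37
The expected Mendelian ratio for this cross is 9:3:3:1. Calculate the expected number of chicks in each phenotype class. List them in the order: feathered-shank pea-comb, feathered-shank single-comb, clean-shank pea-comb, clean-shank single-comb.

The 9:3:3:1 ratio has 16 parts, so with N = 595 the expected counts are:
  feathered-shank pea-comb: 595 × 9/16 = 334.6875
  feathered-shank single-comb: 595 × 3/16 = 111.5625
  clean-shank pea-comb: 595 × 3/16 = 111.5625
  clean-shank single-comb: 595 × 1/16 = 37.1875

334.6875, 111.5625, 111.5625, 37.1875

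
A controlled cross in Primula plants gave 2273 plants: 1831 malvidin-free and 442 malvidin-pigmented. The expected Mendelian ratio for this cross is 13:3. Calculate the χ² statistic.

0.722

Total ratio parts = 16. Expected numbers out of 2273:
  malvidin-free: 2273 × 13/16 = 1846.8125
  malvidin-pigmented: 2273 × 3/16 = 426.1875
χ² = Σ (O − E)² / E
  malvidin-free: (1831 − 1846.8125)² / 1846.8125 = 0.1354
  malvidin-pigmented: (442 − 426.1875)² / 426.1875 = 0.5867
χ² = 0.1354 + 0.5867 = 0.7221 ≈ 0.722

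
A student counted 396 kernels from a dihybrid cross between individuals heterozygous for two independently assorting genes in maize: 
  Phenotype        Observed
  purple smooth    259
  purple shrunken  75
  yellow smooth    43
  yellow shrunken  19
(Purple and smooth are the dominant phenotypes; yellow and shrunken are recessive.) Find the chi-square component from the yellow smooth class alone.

13.152

A dihybrid F₂ with independent assortment and complete dominance at both loci gives a 9:3:3:1 phenotypic ratio.
The 9:3:3:1 ratio has 16 parts, so with N = 396 the expected counts are:
  purple smooth: 396 × 9/16 = 222.75
  purple shrunken: 396 × 3/16 = 74.25
  yellow smooth: 396 × 3/16 = 74.25
  yellow shrunken: 396 × 1/16 = 24.75
Contribution of yellow smooth: (43 − 74.25)² / 74.25 = 13.1524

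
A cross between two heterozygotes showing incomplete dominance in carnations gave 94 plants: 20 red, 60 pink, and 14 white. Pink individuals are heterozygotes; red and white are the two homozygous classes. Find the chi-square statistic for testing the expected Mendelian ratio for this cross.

7.957

With incomplete dominance, a heterozygote × heterozygote cross gives a 1:2:1 phenotypic ratio.
Under the 1:2:1 hypothesis (Σ ratio = 4, N = 94):
  red: 94 × 1/4 = 23.5
  pink: 94 × 2/4 = 47
  white: 94 × 1/4 = 23.5
χ² = Σ (O − E)² / E
  red: (20 − 23.5)² / 23.5 = 0.5213
  pink: (60 − 47)² / 47 = 3.5957
  white: (14 − 23.5)² / 23.5 = 3.8404
χ² = 0.5213 + 3.5957 + 3.8404 = 7.9574 ≈ 7.957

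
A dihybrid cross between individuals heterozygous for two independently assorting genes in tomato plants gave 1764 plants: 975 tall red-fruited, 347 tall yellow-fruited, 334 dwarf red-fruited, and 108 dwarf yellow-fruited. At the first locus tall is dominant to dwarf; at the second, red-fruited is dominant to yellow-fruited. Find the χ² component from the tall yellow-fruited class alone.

A dihybrid F₂ with independent assortment and complete dominance at both loci gives a 9:3:3:1 phenotypic ratio.
Under the 9:3:3:1 hypothesis (Σ ratio = 16, N = 1764):
  tall red-fruited: 1764 × 9/16 = 992.25
  tall yellow-fruited: 1764 × 3/16 = 330.75
  dwarf red-fruited: 1764 × 3/16 = 330.75
  dwarf yellow-fruited: 1764 × 1/16 = 110.25
Contribution of tall yellow-fruited: (347 − 330.75)² / 330.75 = 0.7984

0.798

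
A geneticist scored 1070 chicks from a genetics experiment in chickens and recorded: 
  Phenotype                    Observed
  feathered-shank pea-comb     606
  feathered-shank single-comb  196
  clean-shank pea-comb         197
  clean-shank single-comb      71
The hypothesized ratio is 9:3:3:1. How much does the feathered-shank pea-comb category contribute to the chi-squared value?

0.028

The 9:3:3:1 ratio has 16 parts, so with N = 1070 the expected counts are:
  feathered-shank pea-comb: 1070 × 9/16 = 601.875
  feathered-shank single-comb: 1070 × 3/16 = 200.625
  clean-shank pea-comb: 1070 × 3/16 = 200.625
  clean-shank single-comb: 1070 × 1/16 = 66.875
Contribution of feathered-shank pea-comb: (606 − 601.875)² / 601.875 = 0.0283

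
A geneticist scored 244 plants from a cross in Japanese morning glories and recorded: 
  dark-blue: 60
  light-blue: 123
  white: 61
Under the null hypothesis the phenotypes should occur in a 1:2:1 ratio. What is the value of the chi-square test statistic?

0.025

Total ratio parts = 4. Expected numbers out of 244:
  dark-blue: 244 × 1/4 = 61
  light-blue: 244 × 2/4 = 122
  white: 244 × 1/4 = 61
χ² = Σ (O − E)² / E
  dark-blue: (60 − 61)² / 61 = 0.0164
  light-blue: (123 − 122)² / 122 = 0.0082
  white: (61 − 61)² / 61 = 0.0000
χ² = 0.0164 + 0.0082 + 0.0000 = 0.0246 ≈ 0.025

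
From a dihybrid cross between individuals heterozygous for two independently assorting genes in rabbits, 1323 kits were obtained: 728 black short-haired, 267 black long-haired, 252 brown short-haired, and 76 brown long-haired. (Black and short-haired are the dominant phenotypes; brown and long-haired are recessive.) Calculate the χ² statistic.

A dihybrid F₂ with independent assortment and complete dominance at both loci gives a 9:3:3:1 phenotypic ratio.
The 9:3:3:1 ratio has 16 parts, so with N = 1323 the expected counts are:
  black short-haired: 1323 × 9/16 = 744.1875
  black long-haired: 1323 × 3/16 = 248.0625
  brown short-haired: 1323 × 3/16 = 248.0625
  brown long-haired: 1323 × 1/16 = 82.6875
χ² = Σ (O − E)² / E
  black short-haired: (728 − 744.1875)² / 744.1875 = 0.3521
  black long-haired: (267 − 248.0625)² / 248.0625 = 1.4457
  brown short-haired: (252 − 248.0625)² / 248.0625 = 0.0625
  brown long-haired: (76 − 82.6875)² / 82.6875 = 0.5409
χ² = 0.3521 + 1.4457 + 0.0625 + 0.5409 = 2.4012 ≈ 2.401

2.401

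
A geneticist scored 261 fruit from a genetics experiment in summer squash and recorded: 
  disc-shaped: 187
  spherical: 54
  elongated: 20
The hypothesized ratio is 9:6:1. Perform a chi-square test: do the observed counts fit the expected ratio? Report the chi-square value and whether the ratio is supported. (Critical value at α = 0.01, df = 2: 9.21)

31.502; not consistent

The 9:6:1 ratio has 16 parts, so with N = 261 the expected counts are:
  disc-shaped: 261 × 9/16 = 146.8125
  spherical: 261 × 6/16 = 97.875
  elongated: 261 × 1/16 = 16.3125
χ² = Σ (O − E)² / E
  disc-shaped: (187 − 146.8125)² / 146.8125 = 11.0007
  spherical: (54 − 97.875)² / 97.875 = 19.6681
  elongated: (20 − 16.3125)² / 16.3125 = 0.8336
χ² = 11.0007 + 19.6681 + 0.8336 = 31.5024 ≈ 31.502
Degrees of freedom = 3 − 1 = 2; critical value at α = 0.01 is 9.21.
Since 31.502 > 9.21, we reject the null hypothesis — the data do not fit the 9:6:1 ratio.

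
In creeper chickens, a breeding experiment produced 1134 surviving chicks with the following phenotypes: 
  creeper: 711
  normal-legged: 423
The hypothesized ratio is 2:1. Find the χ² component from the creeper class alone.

Under the 2:1 hypothesis (Σ ratio = 3, N = 1134):
  creeper: 1134 × 2/3 = 756
  normal-legged: 1134 × 1/3 = 378
Contribution of creeper: (711 − 756)² / 756 = 2.6786

2.679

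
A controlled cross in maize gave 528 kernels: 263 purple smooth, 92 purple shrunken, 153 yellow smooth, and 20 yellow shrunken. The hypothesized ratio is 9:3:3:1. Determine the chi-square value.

38.963

The 9:3:3:1 ratio has 16 parts, so with N = 528 the expected counts are:
  purple smooth: 528 × 9/16 = 297
  purple shrunken: 528 × 3/16 = 99
  yellow smooth: 528 × 3/16 = 99
  yellow shrunken: 528 × 1/16 = 33
χ² = Σ (O − E)² / E
  purple smooth: (263 − 297)² / 297 = 3.8923
  purple shrunken: (92 − 99)² / 99 = 0.4949
  yellow smooth: (153 − 99)² / 99 = 29.4545
  yellow shrunken: (20 − 33)² / 33 = 5.1212
χ² = 3.8923 + 0.4949 + 29.4545 + 5.1212 = 38.9629 ≈ 38.963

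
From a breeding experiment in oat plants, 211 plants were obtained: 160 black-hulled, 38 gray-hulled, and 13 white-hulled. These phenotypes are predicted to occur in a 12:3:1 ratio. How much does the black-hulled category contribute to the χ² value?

Under the 12:3:1 hypothesis (Σ ratio = 16, N = 211):
  black-hulled: 211 × 12/16 = 158.25
  gray-hulled: 211 × 3/16 = 39.5625
  white-hulled: 211 × 1/16 = 13.1875
Contribution of black-hulled: (160 − 158.25)² / 158.25 = 0.0194

0.019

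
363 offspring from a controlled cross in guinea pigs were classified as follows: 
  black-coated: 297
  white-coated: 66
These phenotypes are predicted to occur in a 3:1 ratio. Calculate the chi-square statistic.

Under the 3:1 hypothesis (Σ ratio = 4, N = 363):
  black-coated: 363 × 3/4 = 272.25
  white-coated: 363 × 1/4 = 90.75
χ² = Σ (O − E)² / E
  black-coated: (297 − 272.25)² / 272.25 = 2.2500
  white-coated: (66 − 90.75)² / 90.75 = 6.7500
χ² = 2.2500 + 6.7500 = 9.000

9.000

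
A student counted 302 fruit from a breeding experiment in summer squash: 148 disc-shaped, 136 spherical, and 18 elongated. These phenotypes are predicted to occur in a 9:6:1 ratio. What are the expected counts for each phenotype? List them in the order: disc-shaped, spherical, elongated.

169.875, 113.25, 18.875

Under the 9:6:1 hypothesis (Σ ratio = 16, N = 302):
  disc-shaped: 302 × 9/16 = 169.875
  spherical: 302 × 6/16 = 113.25
  elongated: 302 × 1/16 = 18.875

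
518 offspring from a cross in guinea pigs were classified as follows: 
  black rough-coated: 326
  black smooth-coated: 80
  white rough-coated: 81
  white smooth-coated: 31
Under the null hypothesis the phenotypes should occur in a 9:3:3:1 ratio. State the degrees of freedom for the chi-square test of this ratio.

A goodness-of-fit test with 4 phenotype classes has df = 4 − 1 = 3.

3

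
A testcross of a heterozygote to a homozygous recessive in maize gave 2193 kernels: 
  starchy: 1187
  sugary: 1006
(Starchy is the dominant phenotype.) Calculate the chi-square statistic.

14.939

A testcross of a heterozygote (Aa × aa) gives a 1:1 phenotypic ratio.
Total ratio parts = 2. Expected numbers out of 2193:
  starchy: 2193 × 1/2 = 1096.5
  sugary: 2193 × 1/2 = 1096.5
χ² = Σ (O − E)² / E
  starchy: (1187 − 1096.5)² / 1096.5 = 7.4694
  sugary: (1006 − 1096.5)² / 1096.5 = 7.4694
χ² = 7.4694 + 7.4694 = 14.9388 ≈ 14.939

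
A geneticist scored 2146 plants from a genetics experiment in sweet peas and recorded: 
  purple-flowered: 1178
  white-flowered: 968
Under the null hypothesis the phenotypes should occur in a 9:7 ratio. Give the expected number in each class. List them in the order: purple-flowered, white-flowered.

Under the 9:7 hypothesis (Σ ratio = 16, N = 2146):
  purple-flowered: 2146 × 9/16 = 1207.125
  white-flowered: 2146 × 7/16 = 938.875

1207.125, 938.875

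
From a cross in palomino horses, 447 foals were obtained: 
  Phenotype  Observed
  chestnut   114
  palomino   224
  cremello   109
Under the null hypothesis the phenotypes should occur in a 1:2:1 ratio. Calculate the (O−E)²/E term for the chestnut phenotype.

Expected counts for N = 447 under a 1:2:1 ratio (total parts = 4):
  chestnut: 447 × 1/4 = 111.75
  palomino: 447 × 2/4 = 223.5
  cremello: 447 × 1/4 = 111.75
Contribution of chestnut: (114 − 111.75)² / 111.75 = 0.0453

0.045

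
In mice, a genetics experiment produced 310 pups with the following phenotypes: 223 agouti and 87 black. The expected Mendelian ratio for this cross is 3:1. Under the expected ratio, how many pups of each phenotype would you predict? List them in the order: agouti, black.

232.5, 77.5

Total ratio parts = 4. Expected numbers out of 310:
  agouti: 310 × 3/4 = 232.5
  black: 310 × 1/4 = 77.5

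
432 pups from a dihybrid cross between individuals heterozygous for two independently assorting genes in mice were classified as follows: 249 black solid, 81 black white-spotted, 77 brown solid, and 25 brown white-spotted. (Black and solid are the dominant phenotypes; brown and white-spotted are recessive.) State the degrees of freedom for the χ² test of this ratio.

3

A dihybrid F₂ with independent assortment and complete dominance at both loci gives a 9:3:3:1 phenotypic ratio.
A goodness-of-fit test with 4 phenotype classes has df = 4 − 1 = 3.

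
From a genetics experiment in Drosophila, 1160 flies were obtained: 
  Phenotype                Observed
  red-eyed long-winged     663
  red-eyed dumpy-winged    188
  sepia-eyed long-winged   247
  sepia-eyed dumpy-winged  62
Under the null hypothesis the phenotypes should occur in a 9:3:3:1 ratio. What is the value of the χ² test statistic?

Under the 9:3:3:1 hypothesis (Σ ratio = 16, N = 1160):
  red-eyed long-winged: 1160 × 9/16 = 652.5
  red-eyed dumpy-winged: 1160 × 3/16 = 217.5
  sepia-eyed long-winged: 1160 × 3/16 = 217.5
  sepia-eyed dumpy-winged: 1160 × 1/16 = 72.5
χ² = Σ (O − E)² / E
  red-eyed long-winged: (663 − 652.5)² / 652.5 = 0.1690
  red-eyed dumpy-winged: (188 − 217.5)² / 217.5 = 4.0011
  sepia-eyed long-winged: (247 − 217.5)² / 217.5 = 4.0011
  sepia-eyed dumpy-winged: (62 − 72.5)² / 72.5 = 1.5207
χ² = 0.1690 + 4.0011 + 4.0011 + 1.5207 = 9.6919 ≈ 9.692

9.692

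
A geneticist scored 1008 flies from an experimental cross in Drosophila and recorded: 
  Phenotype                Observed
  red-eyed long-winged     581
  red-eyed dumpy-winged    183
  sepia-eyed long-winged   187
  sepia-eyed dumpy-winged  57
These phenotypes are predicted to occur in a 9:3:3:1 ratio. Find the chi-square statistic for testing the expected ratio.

The 9:3:3:1 ratio has 16 parts, so with N = 1008 the expected counts are:
  red-eyed long-winged: 1008 × 9/16 = 567
  red-eyed dumpy-winged: 1008 × 3/16 = 189
  sepia-eyed long-winged: 1008 × 3/16 = 189
  sepia-eyed dumpy-winged: 1008 × 1/16 = 63
χ² = Σ (O − E)² / E
  red-eyed long-winged: (581 − 567)² / 567 = 0.3457
  red-eyed dumpy-winged: (183 − 189)² / 189 = 0.1905
  sepia-eyed long-winged: (187 − 189)² / 189 = 0.0212
  sepia-eyed dumpy-winged: (57 − 63)² / 63 = 0.5714
χ² = 0.3457 + 0.1905 + 0.0212 + 0.5714 = 1.1288 ≈ 1.129

1.129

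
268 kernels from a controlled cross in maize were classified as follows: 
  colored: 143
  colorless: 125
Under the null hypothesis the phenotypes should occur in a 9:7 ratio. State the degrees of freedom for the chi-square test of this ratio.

1

A goodness-of-fit test with 2 phenotype classes has df = 2 − 1 = 1.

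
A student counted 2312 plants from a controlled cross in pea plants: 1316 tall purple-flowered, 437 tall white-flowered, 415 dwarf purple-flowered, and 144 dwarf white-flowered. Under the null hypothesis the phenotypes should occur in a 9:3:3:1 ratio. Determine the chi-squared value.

1.004

Total ratio parts = 16. Expected numbers out of 2312:
  tall purple-flowered: 2312 × 9/16 = 1300.5
  tall white-flowered: 2312 × 3/16 = 433.5
  dwarf purple-flowered: 2312 × 3/16 = 433.5
  dwarf white-flowered: 2312 × 1/16 = 144.5
χ² = Σ (O − E)² / E
  tall purple-flowered: (1316 − 1300.5)² / 1300.5 = 0.1847
  tall white-flowered: (437 − 433.5)² / 433.5 = 0.0283
  dwarf purple-flowered: (415 − 433.5)² / 433.5 = 0.7895
  dwarf white-flowered: (144 − 144.5)² / 144.5 = 0.0017
χ² = 0.1847 + 0.0283 + 0.7895 + 0.0017 = 1.0042 ≈ 1.004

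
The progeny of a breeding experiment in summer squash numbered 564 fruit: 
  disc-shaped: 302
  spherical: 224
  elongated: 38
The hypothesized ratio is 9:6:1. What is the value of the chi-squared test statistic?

Expected counts for N = 564 under a 9:6:1 ratio (total parts = 16):
  disc-shaped: 564 × 9/16 = 317.25
  spherical: 564 × 6/16 = 211.5
  elongated: 564 × 1/16 = 35.25
χ² = Σ (O − E)² / E
  disc-shaped: (302 − 317.25)² / 317.25 = 0.7331
  spherical: (224 − 211.5)² / 211.5 = 0.7388
  elongated: (38 − 35.25)² / 35.25 = 0.2145
χ² = 0.7331 + 0.7388 + 0.2145 = 1.6864 ≈ 1.686

1.686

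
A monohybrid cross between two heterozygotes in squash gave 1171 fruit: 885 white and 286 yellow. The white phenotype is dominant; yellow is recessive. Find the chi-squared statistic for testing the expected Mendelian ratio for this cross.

For a monohybrid cross between heterozygotes with complete dominance, the expected phenotypic ratio is 3:1.
Expected counts for N = 1171 under a 3:1 ratio (total parts = 4):
  white: 1171 × 3/4 = 878.25
  yellow: 1171 × 1/4 = 292.75
χ² = Σ (O − E)² / E
  white: (885 − 878.25)² / 878.25 = 0.0519
  yellow: (286 − 292.75)² / 292.75 = 0.1556
χ² = 0.0519 + 0.1556 = 0.2075 ≈ 0.208

0.208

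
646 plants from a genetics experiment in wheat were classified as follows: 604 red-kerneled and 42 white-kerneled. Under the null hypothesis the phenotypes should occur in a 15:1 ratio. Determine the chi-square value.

0.070

The 15:1 ratio has 16 parts, so with N = 646 the expected counts are:
  red-kerneled: 646 × 15/16 = 605.625
  white-kerneled: 646 × 1/16 = 40.375
χ² = Σ (O − E)² / E
  red-kerneled: (604 − 605.625)² / 605.625 = 0.0044
  white-kerneled: (42 − 40.375)² / 40.375 = 0.0654
χ² = 0.0044 + 0.0654 = 0.0698 ≈ 0.070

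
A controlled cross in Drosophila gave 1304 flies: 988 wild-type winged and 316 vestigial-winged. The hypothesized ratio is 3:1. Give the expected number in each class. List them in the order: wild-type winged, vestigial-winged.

The 3:1 ratio has 4 parts, so with N = 1304 the expected counts are:
  wild-type winged: 1304 × 3/4 = 978
  vestigial-winged: 1304 × 1/4 = 326

978, 326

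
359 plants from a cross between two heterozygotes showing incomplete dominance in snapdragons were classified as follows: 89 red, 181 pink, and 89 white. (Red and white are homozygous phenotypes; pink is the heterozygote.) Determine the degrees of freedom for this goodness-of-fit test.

With incomplete dominance, a heterozygote × heterozygote cross gives a 1:2:1 phenotypic ratio.
A goodness-of-fit test with 3 phenotype classes has df = 3 − 1 = 2.

2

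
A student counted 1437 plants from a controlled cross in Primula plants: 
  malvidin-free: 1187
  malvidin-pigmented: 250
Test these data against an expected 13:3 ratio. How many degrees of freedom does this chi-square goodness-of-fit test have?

A goodness-of-fit test with 2 phenotype classes has df = 2 − 1 = 1.

1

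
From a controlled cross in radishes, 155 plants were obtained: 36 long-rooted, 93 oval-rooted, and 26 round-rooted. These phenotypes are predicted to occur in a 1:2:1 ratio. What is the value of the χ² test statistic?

7.490

Total ratio parts = 4. Expected numbers out of 155:
  long-rooted: 155 × 1/4 = 38.75
  oval-rooted: 155 × 2/4 = 77.5
  round-rooted: 155 × 1/4 = 38.75
χ² = Σ (O − E)² / E
  long-rooted: (36 − 38.75)² / 38.75 = 0.1952
  oval-rooted: (93 − 77.5)² / 77.5 = 3.1000
  round-rooted: (26 − 38.75)² / 38.75 = 4.1952
χ² = 0.1952 + 3.1000 + 4.1952 = 7.4904 ≈ 7.490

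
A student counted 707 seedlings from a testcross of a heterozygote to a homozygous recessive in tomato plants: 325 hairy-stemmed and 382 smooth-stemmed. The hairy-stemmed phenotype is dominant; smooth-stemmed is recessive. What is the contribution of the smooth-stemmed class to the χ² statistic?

A testcross of a heterozygote (Aa × aa) gives a 1:1 phenotypic ratio.
Total ratio parts = 2. Expected numbers out of 707:
  hairy-stemmed: 707 × 1/2 = 353.5
  smooth-stemmed: 707 × 1/2 = 353.5
Contribution of smooth-stemmed: (382 − 353.5)² / 353.5 = 2.2977

2.298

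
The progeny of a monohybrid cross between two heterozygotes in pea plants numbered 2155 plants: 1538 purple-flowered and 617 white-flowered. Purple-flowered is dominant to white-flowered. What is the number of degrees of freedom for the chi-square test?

For a monohybrid cross between heterozygotes with complete dominance, the expected phenotypic ratio is 3:1.
A goodness-of-fit test with 2 phenotype classes has df = 2 − 1 = 1.

1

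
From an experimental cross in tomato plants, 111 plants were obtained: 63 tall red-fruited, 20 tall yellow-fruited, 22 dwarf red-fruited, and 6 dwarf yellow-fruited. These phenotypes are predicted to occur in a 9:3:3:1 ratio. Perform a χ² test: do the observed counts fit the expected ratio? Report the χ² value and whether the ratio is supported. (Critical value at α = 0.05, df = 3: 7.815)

0.231; consistent

Expected counts for N = 111 under a 9:3:3:1 ratio (total parts = 16):
  tall red-fruited: 111 × 9/16 = 62.4375
  tall yellow-fruited: 111 × 3/16 = 20.8125
  dwarf red-fruited: 111 × 3/16 = 20.8125
  dwarf yellow-fruited: 111 × 1/16 = 6.9375
χ² = Σ (O − E)² / E
  tall red-fruited: (63 − 62.4375)² / 62.4375 = 0.0051
  tall yellow-fruited: (20 − 20.8125)² / 20.8125 = 0.0317
  dwarf red-fruited: (22 − 20.8125)² / 20.8125 = 0.0678
  dwarf yellow-fruited: (6 − 6.9375)² / 6.9375 = 0.1267
χ² = 0.0051 + 0.0317 + 0.0678 + 0.1267 = 0.2313 ≈ 0.231
Degrees of freedom = 4 − 1 = 3; critical value at α = 0.05 is 7.815.
Since 0.231 < 7.815, we fail to reject the null hypothesis — the data are consistent with the 9:3:3:1 ratio.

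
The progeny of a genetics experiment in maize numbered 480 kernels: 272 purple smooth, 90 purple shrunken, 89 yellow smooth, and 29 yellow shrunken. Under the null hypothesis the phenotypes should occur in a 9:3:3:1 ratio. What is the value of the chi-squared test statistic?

0.059

The 9:3:3:1 ratio has 16 parts, so with N = 480 the expected counts are:
  purple smooth: 480 × 9/16 = 270
  purple shrunken: 480 × 3/16 = 90
  yellow smooth: 480 × 3/16 = 90
  yellow shrunken: 480 × 1/16 = 30
χ² = Σ (O − E)² / E
  purple smooth: (272 − 270)² / 270 = 0.0148
  purple shrunken: (90 − 90)² / 90 = 0.0000
  yellow smooth: (89 − 90)² / 90 = 0.0111
  yellow shrunken: (29 − 30)² / 30 = 0.0333
χ² = 0.0148 + 0.0000 + 0.0111 + 0.0333 = 0.0592 ≈ 0.059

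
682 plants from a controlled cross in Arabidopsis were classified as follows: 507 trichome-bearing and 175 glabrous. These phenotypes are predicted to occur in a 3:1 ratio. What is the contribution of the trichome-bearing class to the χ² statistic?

The 3:1 ratio has 4 parts, so with N = 682 the expected counts are:
  trichome-bearing: 682 × 3/4 = 511.5
  glabrous: 682 × 1/4 = 170.5
Contribution of trichome-bearing: (507 − 511.5)² / 511.5 = 0.0396

0.040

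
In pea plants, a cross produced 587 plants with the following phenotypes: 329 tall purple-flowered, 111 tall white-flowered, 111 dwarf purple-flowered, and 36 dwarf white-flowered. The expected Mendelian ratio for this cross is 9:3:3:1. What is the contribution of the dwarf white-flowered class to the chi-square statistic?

The 9:3:3:1 ratio has 16 parts, so with N = 587 the expected counts are:
  tall purple-flowered: 587 × 9/16 = 330.1875
  tall white-flowered: 587 × 3/16 = 110.0625
  dwarf purple-flowered: 587 × 3/16 = 110.0625
  dwarf white-flowered: 587 × 1/16 = 36.6875
Contribution of dwarf white-flowered: (36 − 36.6875)² / 36.6875 = 0.0129

0.013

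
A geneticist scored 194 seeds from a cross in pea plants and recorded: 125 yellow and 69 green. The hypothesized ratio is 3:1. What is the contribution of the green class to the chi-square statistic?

Under the 3:1 hypothesis (Σ ratio = 4, N = 194):
  yellow: 194 × 3/4 = 145.5
  green: 194 × 1/4 = 48.5
Contribution of green: (69 − 48.5)² / 48.5 = 8.6649

8.665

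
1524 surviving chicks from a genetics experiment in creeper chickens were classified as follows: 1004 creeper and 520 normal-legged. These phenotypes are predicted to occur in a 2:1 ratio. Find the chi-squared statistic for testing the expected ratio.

Under the 2:1 hypothesis (Σ ratio = 3, N = 1524):
  creeper: 1524 × 2/3 = 1016
  normal-legged: 1524 × 1/3 = 508
χ² = Σ (O − E)² / E
  creeper: (1004 − 1016)² / 1016 = 0.1417
  normal-legged: (520 − 508)² / 508 = 0.2835
χ² = 0.1417 + 0.2835 = 0.4252 ≈ 0.425

0.425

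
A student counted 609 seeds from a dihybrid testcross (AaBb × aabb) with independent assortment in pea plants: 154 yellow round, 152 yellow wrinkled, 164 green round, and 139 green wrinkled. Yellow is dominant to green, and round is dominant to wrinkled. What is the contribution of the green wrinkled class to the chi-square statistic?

A dihybrid testcross with independent assortment gives a 1:1:1:1 ratio.
Total ratio parts = 4. Expected numbers out of 609:
  yellow round: 609 × 1/4 = 152.25
  yellow wrinkled: 609 × 1/4 = 152.25
  green round: 609 × 1/4 = 152.25
  green wrinkled: 609 × 1/4 = 152.25
Contribution of green wrinkled: (139 − 152.25)² / 152.25 = 1.1531

1.153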